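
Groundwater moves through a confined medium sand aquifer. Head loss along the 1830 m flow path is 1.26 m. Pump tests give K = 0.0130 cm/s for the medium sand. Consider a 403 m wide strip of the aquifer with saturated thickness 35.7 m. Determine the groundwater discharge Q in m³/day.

Convert K: 0.0130 cm/s × 864 = 11.23 m/day.
Cross-sectional area A = 403 × 35.7 = 14387 m².
Hydraulic gradient i = Δh / L = 1.26 / 1830 = 0.0006885.
Darcy's law: Q = K · A · i = 11.23 × 14387 × 0.0006885 = 111.3 m³/day.

111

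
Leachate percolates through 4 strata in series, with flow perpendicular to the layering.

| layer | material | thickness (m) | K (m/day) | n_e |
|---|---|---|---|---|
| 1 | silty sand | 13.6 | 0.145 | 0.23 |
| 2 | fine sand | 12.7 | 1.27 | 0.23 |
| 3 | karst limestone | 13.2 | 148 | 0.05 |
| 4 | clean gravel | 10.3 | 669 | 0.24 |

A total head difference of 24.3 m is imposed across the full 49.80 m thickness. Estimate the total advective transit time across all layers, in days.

39.3

With flow normal to the layers, continuity requires the same specific discharge q through every layer.
Σ(b_i/K_i) = 13.6/0.145 + 12.7/1.27 + 13.2/148 + 10.3/669 = 103.9 d.
q = Δh / Σ(b_i/K_i) = 24.3 / 103.9 = 0.2339 m/day.
In each layer the seepage velocity is v_i = q/n_i, so the layer transit time is t_i = b_i·n_i / q:
  layer 1 (silty sand): t_1 = 13.6 × 0.23 / 0.2339 = 13.37 d
  layer 2 (fine sand): t_2 = 12.7 × 0.23 / 0.2339 = 12.49 d
  layer 3 (karst limestone): t_3 = 13.2 × 0.05 / 0.2339 = 2.822 d
  layer 4 (clean gravel): t_4 = 10.3 × 0.24 / 0.2339 = 10.57 d
Total t = Σ t_i = 39.25 days.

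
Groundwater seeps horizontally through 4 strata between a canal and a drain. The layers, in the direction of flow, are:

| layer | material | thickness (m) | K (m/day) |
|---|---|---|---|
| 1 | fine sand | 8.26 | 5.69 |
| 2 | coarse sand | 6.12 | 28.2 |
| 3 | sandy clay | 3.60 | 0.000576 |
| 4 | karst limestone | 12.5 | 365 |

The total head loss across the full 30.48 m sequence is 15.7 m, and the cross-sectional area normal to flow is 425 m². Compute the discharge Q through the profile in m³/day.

1.07

Flow is perpendicular to layering, so the layers act in series and the equivalent K is the thickness-weighted harmonic mean.
Total thickness L = 8.26 + 6.12 + 3.60 + 12.5 = 30.48 m.
Σ(b_i/K_i) = 8.26/5.69 + 6.12/28.2 + 3.60/0.000576 + 12.5/365 = 6252 d.
K_eq = L / Σ(b_i/K_i) = 30.48 / 6252 = 0.004875 m/day.
Q = K_eq · A · (Δh/L) = 0.004875 × 425 × (15.7/30.48) = 1.067 m³/day.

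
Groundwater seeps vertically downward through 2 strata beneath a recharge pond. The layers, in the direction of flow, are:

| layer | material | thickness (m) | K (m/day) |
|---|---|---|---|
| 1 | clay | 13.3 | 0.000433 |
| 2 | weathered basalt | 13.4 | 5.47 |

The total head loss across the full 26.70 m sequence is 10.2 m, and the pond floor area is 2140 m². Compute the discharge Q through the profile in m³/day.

0.711

Flow is perpendicular to layering, so the layers act in series and the equivalent K is the thickness-weighted harmonic mean.
Total thickness L = 13.3 + 13.4 = 26.70 m.
Σ(b_i/K_i) = 13.3/0.000433 + 13.4/5.47 = 30718 d.
K_eq = L / Σ(b_i/K_i) = 26.70 / 30718 = 0.0008692 m/day.
Q = K_eq · A · (Δh/L) = 0.0008692 × 2140 × (10.2/26.70) = 0.7106 m³/day.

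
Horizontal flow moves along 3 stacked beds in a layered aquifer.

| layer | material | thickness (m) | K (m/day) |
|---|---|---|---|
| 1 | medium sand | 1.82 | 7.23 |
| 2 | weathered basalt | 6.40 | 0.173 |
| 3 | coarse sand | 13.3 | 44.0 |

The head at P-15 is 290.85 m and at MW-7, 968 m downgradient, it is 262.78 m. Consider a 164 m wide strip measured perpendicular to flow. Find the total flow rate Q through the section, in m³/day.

2850

Flow is parallel to layering, so each bed carries its own Darcy discharge and the transmissivities add.
Σ(K_i·b_i) = 7.23×1.82 + 0.173×6.40 + 44.0×13.3 = 599.5 m²/day.
Hydraulic gradient i = (290.85 − 262.78) / 968 = 28.07 / 968 = 0.02900.
Q = Σ(K_i·b_i) · W · i = 599.5 × 164 × 0.02900 = 2851 m³/day.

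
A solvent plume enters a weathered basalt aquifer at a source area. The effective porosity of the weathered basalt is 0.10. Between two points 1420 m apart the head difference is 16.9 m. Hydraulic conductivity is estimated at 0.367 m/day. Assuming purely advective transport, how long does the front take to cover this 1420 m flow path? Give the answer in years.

Hydraulic gradient i = Δh / L = 16.9 / 1420 = 0.01190.
Darcy flux q = K · i = 0.3670 × 0.01190 = 0.004368 m/day.
Seepage velocity v = q / n_e = 0.004368 / 0.10 = 0.04368 m/day.
Travel time t = L / v = 1420 / 0.04368 = 32511 days = 89.01 years.

89.0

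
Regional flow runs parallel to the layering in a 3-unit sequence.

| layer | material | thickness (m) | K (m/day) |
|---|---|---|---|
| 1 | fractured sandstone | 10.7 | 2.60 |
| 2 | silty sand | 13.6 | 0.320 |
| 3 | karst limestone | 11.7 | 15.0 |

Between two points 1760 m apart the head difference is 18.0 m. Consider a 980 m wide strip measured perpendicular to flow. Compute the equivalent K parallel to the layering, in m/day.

Flow is parallel to layering, so each bed carries its own Darcy discharge and the transmissivities add.
Σ(K_i·b_i) = 2.60×10.7 + 0.320×13.6 + 15.0×11.7 = 207.7 m²/day.
Total thickness b = 36.00 m, so K_eq = Σ(K_i·b_i)/b = 5.769 m/day.

5.77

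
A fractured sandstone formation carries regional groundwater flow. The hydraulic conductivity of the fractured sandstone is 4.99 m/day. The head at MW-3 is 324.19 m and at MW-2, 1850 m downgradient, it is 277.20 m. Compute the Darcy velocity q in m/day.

0.127

Hydraulic gradient i = (324.19 − 277.20) / 1850 = 46.99 / 1850 = 0.02540.
Specific discharge q = K · i = 4.990 × 0.02540 = 0.1267 m/day.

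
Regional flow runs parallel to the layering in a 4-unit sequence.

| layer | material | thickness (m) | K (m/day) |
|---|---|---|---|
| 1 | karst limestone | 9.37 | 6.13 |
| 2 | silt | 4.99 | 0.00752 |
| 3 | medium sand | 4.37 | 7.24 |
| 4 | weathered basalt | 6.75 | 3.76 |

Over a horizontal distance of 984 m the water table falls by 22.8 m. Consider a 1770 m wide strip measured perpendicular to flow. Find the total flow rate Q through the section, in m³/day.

4700

Flow is parallel to layering, so each bed carries its own Darcy discharge and the transmissivities add.
Σ(K_i·b_i) = 6.13×9.37 + 0.00752×4.99 + 7.24×4.37 + 3.76×6.75 = 114.5 m²/day.
Hydraulic gradient i = Δh / L = 22.8 / 984 = 0.02317.
Q = Σ(K_i·b_i) · W · i = 114.5 × 1770 × 0.02317 = 4696 m³/day.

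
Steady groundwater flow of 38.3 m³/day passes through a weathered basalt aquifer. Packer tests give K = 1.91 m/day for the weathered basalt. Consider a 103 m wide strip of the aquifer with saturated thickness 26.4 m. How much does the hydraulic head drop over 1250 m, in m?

Cross-sectional area A = 103 × 26.4 = 2719 m².
From Q = K·A·i, i = Q / (K·A) = 38.3 / (1.910 × 2719) = 0.007374.
Head loss Δh = i · L = 0.007374 × 1250 = 9.218 m.

9.22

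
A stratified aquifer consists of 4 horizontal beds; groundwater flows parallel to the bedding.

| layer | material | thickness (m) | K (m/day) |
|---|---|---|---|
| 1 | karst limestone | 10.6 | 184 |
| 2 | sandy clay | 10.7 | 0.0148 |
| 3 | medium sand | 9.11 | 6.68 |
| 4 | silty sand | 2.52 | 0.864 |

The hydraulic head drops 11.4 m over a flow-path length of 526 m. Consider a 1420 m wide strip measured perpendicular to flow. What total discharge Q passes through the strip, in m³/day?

62000

Flow is parallel to layering, so each bed carries its own Darcy discharge and the transmissivities add.
Σ(K_i·b_i) = 184×10.6 + 0.0148×10.7 + 6.68×9.11 + 0.864×2.52 = 2014 m²/day.
Hydraulic gradient i = Δh / L = 11.4 / 526 = 0.02167.
Q = Σ(K_i·b_i) · W · i = 2014 × 1420 × 0.02167 = 61970 m³/day.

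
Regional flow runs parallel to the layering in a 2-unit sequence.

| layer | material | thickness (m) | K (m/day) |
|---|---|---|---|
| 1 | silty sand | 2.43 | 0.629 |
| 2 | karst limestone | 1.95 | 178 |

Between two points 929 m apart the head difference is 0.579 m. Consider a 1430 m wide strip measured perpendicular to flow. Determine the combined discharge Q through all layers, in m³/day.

Flow is parallel to layering, so each bed carries its own Darcy discharge and the transmissivities add.
Σ(K_i·b_i) = 0.629×2.43 + 178×1.95 = 348.6 m²/day.
Hydraulic gradient i = Δh / L = 0.579 / 929 = 0.0006233.
Q = Σ(K_i·b_i) · W · i = 348.6 × 1430 × 0.0006233 = 310.7 m³/day.

311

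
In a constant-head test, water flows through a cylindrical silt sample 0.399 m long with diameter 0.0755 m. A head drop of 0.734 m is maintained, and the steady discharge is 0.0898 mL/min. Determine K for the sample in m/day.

Cross-sectional area A = π·(d/2)² = π × (0.0755/2)² = 0.004477 m².
Convert discharge: 0.0898 mL/min = 1.497e-09 m³/s.
Darcy's law rearranged: K = Q·L / (A·Δh) = 1.497e-09 × 0.399 / (0.004477 × 0.734) = 1.817e-07 m/s = 0.01570 m/day.

0.0157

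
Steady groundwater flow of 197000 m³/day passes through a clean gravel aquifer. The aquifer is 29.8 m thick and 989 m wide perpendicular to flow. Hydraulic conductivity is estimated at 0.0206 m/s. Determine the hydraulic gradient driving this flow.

Convert K: 0.0206 m/s × 86400 = 1780 m/day.
Cross-sectional area A = 989 × 29.8 = 29472 m².
From Q = K·A·i, i = Q / (K·A) = 197000 / (1780 × 29472) = 0.003756.

0.00376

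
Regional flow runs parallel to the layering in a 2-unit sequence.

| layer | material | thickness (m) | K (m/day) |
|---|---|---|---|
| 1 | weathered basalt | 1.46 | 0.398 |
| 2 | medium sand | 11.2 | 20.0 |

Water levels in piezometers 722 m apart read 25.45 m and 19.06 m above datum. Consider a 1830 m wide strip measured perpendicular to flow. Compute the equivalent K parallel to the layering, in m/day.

17.7

Flow is parallel to layering, so each bed carries its own Darcy discharge and the transmissivities add.
Σ(K_i·b_i) = 0.398×1.46 + 20.0×11.2 = 224.6 m²/day.
Total thickness b = 12.66 m, so K_eq = Σ(K_i·b_i)/b = 17.74 m/day.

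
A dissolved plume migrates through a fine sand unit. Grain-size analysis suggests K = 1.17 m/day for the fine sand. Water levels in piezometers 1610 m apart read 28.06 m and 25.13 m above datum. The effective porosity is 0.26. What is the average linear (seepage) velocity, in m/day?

Hydraulic gradient i = (28.06 − 25.13) / 1610 = 2.93 / 1610 = 0.001820.
Darcy flux q = K · i = 1.170 × 0.001820 = 0.002129 m/day.
Seepage velocity v = q / n_e = 0.002129 / 0.26 = 0.008189 m/day.

0.00819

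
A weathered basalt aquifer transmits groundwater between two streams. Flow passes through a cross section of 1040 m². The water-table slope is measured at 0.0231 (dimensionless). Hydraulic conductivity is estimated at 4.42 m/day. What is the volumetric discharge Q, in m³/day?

106

Hydraulic gradient i = 0.0231.
Darcy's law: Q = K · A · i = 4.420 × 1040 × 0.02310 = 106.2 m³/day.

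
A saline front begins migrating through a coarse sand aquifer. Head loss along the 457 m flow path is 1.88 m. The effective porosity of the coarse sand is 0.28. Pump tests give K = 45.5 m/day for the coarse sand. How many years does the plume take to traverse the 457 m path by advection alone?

1.87

Hydraulic gradient i = Δh / L = 1.88 / 457 = 0.004114.
Darcy flux q = K · i = 45.50 × 0.004114 = 0.1872 m/day.
Seepage velocity v = q / n_e = 0.1872 / 0.28 = 0.6685 m/day.
Travel time t = L / v = 457 / 0.6685 = 683.6 days = 1.872 years.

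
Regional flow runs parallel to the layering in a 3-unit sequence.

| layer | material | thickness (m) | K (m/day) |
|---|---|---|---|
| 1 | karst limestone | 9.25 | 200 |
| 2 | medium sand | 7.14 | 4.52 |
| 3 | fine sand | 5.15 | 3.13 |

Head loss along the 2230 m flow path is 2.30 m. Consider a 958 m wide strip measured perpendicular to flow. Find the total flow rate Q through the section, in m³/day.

1880

Flow is parallel to layering, so each bed carries its own Darcy discharge and the transmissivities add.
Σ(K_i·b_i) = 200×9.25 + 4.52×7.14 + 3.13×5.15 = 1898 m²/day.
Hydraulic gradient i = Δh / L = 2.30 / 2230 = 0.001031.
Q = Σ(K_i·b_i) · W · i = 1898 × 958 × 0.001031 = 1876 m³/day.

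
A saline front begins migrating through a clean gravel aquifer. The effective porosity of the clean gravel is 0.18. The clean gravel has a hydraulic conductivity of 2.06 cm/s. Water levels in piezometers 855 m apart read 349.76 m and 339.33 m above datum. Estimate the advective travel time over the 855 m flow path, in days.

7.09

Convert K: 2.06 cm/s × 864 = 1780 m/day.
Hydraulic gradient i = (349.76 − 339.33) / 855 = 10.43 / 855 = 0.01220.
Darcy flux q = K · i = 1780 × 0.01220 = 21.71 m/day.
Seepage velocity v = q / n_e = 21.71 / 0.18 = 120.6 m/day.
Travel time t = L / v = 855 / 120.6 = 7.088 days.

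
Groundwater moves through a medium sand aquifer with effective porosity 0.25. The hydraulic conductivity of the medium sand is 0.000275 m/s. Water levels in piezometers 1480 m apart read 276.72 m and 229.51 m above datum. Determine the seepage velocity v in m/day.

3.03

Convert K: 0.000275 m/s × 86400 = 23.76 m/day.
Hydraulic gradient i = (276.72 − 229.51) / 1480 = 47.21 / 1480 = 0.03190.
Darcy flux q = K · i = 23.76 × 0.03190 = 0.7579 m/day.
Seepage velocity v = q / n_e = 0.7579 / 0.25 = 3.032 m/day.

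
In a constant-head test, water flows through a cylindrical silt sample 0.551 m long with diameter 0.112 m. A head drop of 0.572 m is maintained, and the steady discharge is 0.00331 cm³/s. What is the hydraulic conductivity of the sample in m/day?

0.0280

Cross-sectional area A = π·(d/2)² = π × (0.112/2)² = 0.009852 m².
Convert discharge: 0.00331 cm³/s = 3.310e-09 m³/s.
Darcy's law rearranged: K = Q·L / (A·Δh) = 3.310e-09 × 0.551 / (0.009852 × 0.572) = 3.236e-07 m/s = 0.02796 m/day.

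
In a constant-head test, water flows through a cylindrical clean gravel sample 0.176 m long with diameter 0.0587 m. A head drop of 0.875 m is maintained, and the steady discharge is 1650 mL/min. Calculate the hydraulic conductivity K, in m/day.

Cross-sectional area A = π·(d/2)² = π × (0.0587/2)² = 0.002706 m².
Convert discharge: 1650 mL/min = 2.750e-05 m³/s.
Darcy's law rearranged: K = Q·L / (A·Δh) = 2.750e-05 × 0.176 / (0.002706 × 0.875) = 0.002044 m/s = 176.6 m/day.

177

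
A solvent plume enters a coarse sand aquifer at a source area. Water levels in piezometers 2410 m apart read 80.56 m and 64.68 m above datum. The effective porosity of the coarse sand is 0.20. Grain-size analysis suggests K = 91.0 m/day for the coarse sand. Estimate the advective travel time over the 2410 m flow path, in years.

2.20

Hydraulic gradient i = (80.56 − 64.68) / 2410 = 15.88 / 2410 = 0.006589.
Darcy flux q = K · i = 91.00 × 0.006589 = 0.5996 m/day.
Seepage velocity v = q / n_e = 0.5996 / 0.20 = 2.998 m/day.
Travel time t = L / v = 2410 / 2.998 = 803.8 days = 2.201 years.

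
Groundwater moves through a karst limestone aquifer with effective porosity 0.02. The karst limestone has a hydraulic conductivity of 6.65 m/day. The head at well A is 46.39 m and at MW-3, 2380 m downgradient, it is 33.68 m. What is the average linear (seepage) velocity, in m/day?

Hydraulic gradient i = (46.39 − 33.68) / 2380 = 12.71 / 2380 = 0.005340.
Darcy flux q = K · i = 6.650 × 0.005340 = 0.03551 m/day.
Seepage velocity v = q / n_e = 0.03551 / 0.02 = 1.776 m/day.

1.78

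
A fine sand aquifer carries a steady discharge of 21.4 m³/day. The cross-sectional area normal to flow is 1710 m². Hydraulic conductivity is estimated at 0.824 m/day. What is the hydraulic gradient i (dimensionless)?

0.0152

From Q = K·A·i, i = Q / (K·A) = 21.4 / (0.8240 × 1710) = 0.01519.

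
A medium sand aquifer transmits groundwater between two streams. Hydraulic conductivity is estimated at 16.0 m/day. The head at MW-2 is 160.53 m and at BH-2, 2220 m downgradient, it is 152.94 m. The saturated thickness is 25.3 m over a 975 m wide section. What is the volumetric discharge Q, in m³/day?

1350

Cross-sectional area A = 975 × 25.3 = 24668 m².
Hydraulic gradient i = (160.53 − 152.94) / 2220 = 7.59 / 2220 = 0.003419.
Darcy's law: Q = K · A · i = 16.00 × 24668 × 0.003419 = 1349 m³/day.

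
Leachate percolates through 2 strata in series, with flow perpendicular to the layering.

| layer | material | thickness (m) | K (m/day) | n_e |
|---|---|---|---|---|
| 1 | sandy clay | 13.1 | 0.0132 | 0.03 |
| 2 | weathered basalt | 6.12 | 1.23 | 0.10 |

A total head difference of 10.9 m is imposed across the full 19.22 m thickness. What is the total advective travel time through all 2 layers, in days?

With flow normal to the layers, continuity requires the same specific discharge q through every layer.
Σ(b_i/K_i) = 13.1/0.0132 + 6.12/1.23 = 997.4 d.
q = Δh / Σ(b_i/K_i) = 10.9 / 997.4 = 0.01093 m/day.
In each layer the seepage velocity is v_i = q/n_i, so the layer transit time is t_i = b_i·n_i / q:
  layer 1 (sandy clay): t_1 = 13.1 × 0.03 / 0.01093 = 35.96 d
  layer 2 (weathered basalt): t_2 = 6.12 × 0.10 / 0.01093 = 56.00 d
Total t = Σ t_i = 91.96 days.

92.0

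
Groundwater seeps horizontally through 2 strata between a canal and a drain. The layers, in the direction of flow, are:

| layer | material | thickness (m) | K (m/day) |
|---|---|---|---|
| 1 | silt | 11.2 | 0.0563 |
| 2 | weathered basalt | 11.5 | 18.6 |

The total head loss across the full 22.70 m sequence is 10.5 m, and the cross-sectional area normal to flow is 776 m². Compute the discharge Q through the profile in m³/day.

40.8

Flow is perpendicular to layering, so the layers act in series and the equivalent K is the thickness-weighted harmonic mean.
Total thickness L = 11.2 + 11.5 = 22.70 m.
Σ(b_i/K_i) = 11.2/0.0563 + 11.5/18.6 = 199.6 d.
K_eq = L / Σ(b_i/K_i) = 22.70 / 199.6 = 0.1138 m/day.
Q = K_eq · A · (Δh/L) = 0.1138 × 776 × (10.5/22.70) = 40.83 m³/day.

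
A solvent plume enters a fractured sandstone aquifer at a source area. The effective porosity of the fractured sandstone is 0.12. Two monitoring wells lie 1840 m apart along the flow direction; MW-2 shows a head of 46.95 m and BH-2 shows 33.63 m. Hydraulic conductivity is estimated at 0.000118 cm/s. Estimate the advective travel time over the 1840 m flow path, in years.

Convert K: 0.000118 cm/s × 864 = 0.1020 m/day.
Hydraulic gradient i = (46.95 − 33.63) / 1840 = 13.32 / 1840 = 0.007239.
Darcy flux q = K · i = 0.1020 × 0.007239 = 0.0007380 m/day.
Seepage velocity v = q / n_e = 0.0007380 / 0.12 = 0.006150 m/day.
Travel time t = L / v = 1840 / 0.006150 = 2.992e+05 days = 819.1 years.

819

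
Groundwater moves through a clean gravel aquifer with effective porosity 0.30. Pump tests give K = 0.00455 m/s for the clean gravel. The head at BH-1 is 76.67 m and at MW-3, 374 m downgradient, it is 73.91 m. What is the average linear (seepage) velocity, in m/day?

Convert K: 0.00455 m/s × 86400 = 393.1 m/day.
Hydraulic gradient i = (76.67 − 73.91) / 374 = 2.76 / 374 = 0.007380.
Darcy flux q = K · i = 393.1 × 0.007380 = 2.901 m/day.
Seepage velocity v = q / n_e = 2.901 / 0.30 = 9.670 m/day.

9.67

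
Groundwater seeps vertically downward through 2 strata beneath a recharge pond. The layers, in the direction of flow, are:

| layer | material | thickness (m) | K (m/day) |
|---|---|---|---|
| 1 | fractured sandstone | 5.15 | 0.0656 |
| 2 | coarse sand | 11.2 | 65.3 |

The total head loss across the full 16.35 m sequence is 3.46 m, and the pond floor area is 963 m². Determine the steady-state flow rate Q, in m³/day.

Flow is perpendicular to layering, so the layers act in series and the equivalent K is the thickness-weighted harmonic mean.
Total thickness L = 5.15 + 11.2 = 16.35 m.
Σ(b_i/K_i) = 5.15/0.0656 + 11.2/65.3 = 78.68 d.
K_eq = L / Σ(b_i/K_i) = 16.35 / 78.68 = 0.2078 m/day.
Q = K_eq · A · (Δh/L) = 0.2078 × 963 × (3.46/16.35) = 42.35 m³/day.

42.3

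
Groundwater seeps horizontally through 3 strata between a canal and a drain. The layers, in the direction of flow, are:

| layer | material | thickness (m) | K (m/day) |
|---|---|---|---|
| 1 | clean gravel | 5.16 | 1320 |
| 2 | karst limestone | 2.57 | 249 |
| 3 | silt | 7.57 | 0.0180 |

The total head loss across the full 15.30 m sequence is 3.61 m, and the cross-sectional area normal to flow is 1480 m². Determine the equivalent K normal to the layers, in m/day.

0.0364

Flow is perpendicular to layering, so the layers act in series and the equivalent K is the thickness-weighted harmonic mean.
Total thickness L = 5.16 + 2.57 + 7.57 = 15.30 m.
Σ(b_i/K_i) = 5.16/1320 + 2.57/249 + 7.57/0.0180 = 420.6 d.
K_eq = L / Σ(b_i/K_i) = 15.30 / 420.6 = 0.03638 m/day.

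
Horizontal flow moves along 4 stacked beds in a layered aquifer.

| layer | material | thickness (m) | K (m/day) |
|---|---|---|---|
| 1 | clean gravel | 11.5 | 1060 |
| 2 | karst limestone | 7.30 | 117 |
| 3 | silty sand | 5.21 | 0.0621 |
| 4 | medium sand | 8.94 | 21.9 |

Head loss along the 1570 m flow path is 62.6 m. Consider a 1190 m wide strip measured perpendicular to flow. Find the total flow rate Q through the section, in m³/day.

Flow is parallel to layering, so each bed carries its own Darcy discharge and the transmissivities add.
Σ(K_i·b_i) = 1060×11.5 + 117×7.30 + 0.0621×5.21 + 21.9×8.94 = 13240 m²/day.
Hydraulic gradient i = Δh / L = 62.6 / 1570 = 0.03987.
Q = Σ(K_i·b_i) · W · i = 13240 × 1190 × 0.03987 = 6.282e+05 m³/day.

628000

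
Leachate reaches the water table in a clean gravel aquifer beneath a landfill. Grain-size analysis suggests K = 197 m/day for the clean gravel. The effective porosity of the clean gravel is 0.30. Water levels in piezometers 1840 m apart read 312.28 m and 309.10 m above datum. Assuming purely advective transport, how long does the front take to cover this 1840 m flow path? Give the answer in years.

Hydraulic gradient i = (312.28 − 309.10) / 1840 = 3.18 / 1840 = 0.001728.
Darcy flux q = K · i = 197.0 × 0.001728 = 0.3405 m/day.
Seepage velocity v = q / n_e = 0.3405 / 0.30 = 1.135 m/day.
Travel time t = L / v = 1840 / 1.135 = 1621 days = 4.439 years.

4.44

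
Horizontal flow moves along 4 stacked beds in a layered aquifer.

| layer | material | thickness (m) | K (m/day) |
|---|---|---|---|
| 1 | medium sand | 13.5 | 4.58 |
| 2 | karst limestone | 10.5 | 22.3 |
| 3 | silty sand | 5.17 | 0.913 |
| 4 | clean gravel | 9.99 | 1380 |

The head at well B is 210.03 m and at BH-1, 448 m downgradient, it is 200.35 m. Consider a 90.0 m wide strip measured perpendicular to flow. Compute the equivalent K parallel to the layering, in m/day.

Flow is parallel to layering, so each bed carries its own Darcy discharge and the transmissivities add.
Σ(K_i·b_i) = 4.58×13.5 + 22.3×10.5 + 0.913×5.17 + 1380×9.99 = 14087 m²/day.
Total thickness b = 39.16 m, so K_eq = Σ(K_i·b_i)/b = 359.7 m/day.

360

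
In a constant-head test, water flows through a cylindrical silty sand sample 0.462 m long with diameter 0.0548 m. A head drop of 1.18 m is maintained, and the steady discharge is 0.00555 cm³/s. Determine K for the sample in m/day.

0.0796

Cross-sectional area A = π·(d/2)² = π × (0.0548/2)² = 0.002359 m².
Convert discharge: 0.00555 cm³/s = 5.550e-09 m³/s.
Darcy's law rearranged: K = Q·L / (A·Δh) = 5.550e-09 × 0.462 / (0.002359 × 1.18) = 9.213e-07 m/s = 0.07960 m/day.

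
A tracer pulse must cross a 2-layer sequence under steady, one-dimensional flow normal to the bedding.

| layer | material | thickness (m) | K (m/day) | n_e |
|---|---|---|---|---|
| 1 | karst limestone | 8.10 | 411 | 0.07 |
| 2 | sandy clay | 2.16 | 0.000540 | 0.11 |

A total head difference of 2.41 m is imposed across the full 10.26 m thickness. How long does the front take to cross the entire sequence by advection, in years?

With flow normal to the layers, continuity requires the same specific discharge q through every layer.
Σ(b_i/K_i) = 8.10/411 + 2.16/0.000540 = 4000 d.
q = Δh / Σ(b_i/K_i) = 2.41 / 4000 = 0.0006025 m/day.
In each layer the seepage velocity is v_i = q/n_i, so the layer transit time is t_i = b_i·n_i / q:
  layer 1 (karst limestone): t_1 = 8.10 × 0.07 / 0.0006025 = 941.1 d
  layer 2 (sandy clay): t_2 = 2.16 × 0.11 / 0.0006025 = 394.4 d
Total t = Σ t_i = 1335 days = 3.656 years.

3.66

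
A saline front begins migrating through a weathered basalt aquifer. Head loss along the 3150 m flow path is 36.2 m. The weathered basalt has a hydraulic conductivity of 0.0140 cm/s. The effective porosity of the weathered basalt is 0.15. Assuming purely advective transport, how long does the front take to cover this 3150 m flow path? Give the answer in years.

9.31

Convert K: 0.0140 cm/s × 864 = 12.10 m/day.
Hydraulic gradient i = Δh / L = 36.2 / 3150 = 0.01149.
Darcy flux q = K · i = 12.10 × 0.01149 = 0.1390 m/day.
Seepage velocity v = q / n_e = 0.1390 / 0.15 = 0.9267 m/day.
Travel time t = L / v = 3150 / 0.9267 = 3399 days = 9.306 years.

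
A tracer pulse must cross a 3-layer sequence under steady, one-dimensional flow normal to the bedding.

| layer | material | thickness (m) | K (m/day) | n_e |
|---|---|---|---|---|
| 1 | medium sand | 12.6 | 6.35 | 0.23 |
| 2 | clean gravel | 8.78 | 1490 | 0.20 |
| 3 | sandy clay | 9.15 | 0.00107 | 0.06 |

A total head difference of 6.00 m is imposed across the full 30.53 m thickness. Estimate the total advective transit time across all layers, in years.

20.3

With flow normal to the layers, continuity requires the same specific discharge q through every layer.
Σ(b_i/K_i) = 12.6/6.35 + 8.78/1490 + 9.15/0.00107 = 8553 d.
q = Δh / Σ(b_i/K_i) = 6.00 / 8553 = 0.0007015 m/day.
In each layer the seepage velocity is v_i = q/n_i, so the layer transit time is t_i = b_i·n_i / q:
  layer 1 (medium sand): t_1 = 12.6 × 0.23 / 0.0007015 = 4131 d
  layer 2 (clean gravel): t_2 = 8.78 × 0.20 / 0.0007015 = 2503 d
  layer 3 (sandy clay): t_3 = 9.15 × 0.06 / 0.0007015 = 782.6 d
Total t = Σ t_i = 7417 days = 20.31 years.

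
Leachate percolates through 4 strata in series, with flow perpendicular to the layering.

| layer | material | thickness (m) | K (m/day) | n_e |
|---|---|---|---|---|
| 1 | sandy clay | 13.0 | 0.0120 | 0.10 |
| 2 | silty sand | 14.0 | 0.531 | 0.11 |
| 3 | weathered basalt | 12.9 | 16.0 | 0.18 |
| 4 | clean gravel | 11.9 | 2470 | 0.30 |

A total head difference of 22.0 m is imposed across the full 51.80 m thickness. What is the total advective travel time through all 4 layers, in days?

441

With flow normal to the layers, continuity requires the same specific discharge q through every layer.
Σ(b_i/K_i) = 13.0/0.0120 + 14.0/0.531 + 12.9/16.0 + 11.9/2470 = 1111 d.
q = Δh / Σ(b_i/K_i) = 22.0 / 1111 = 0.01981 m/day.
In each layer the seepage velocity is v_i = q/n_i, so the layer transit time is t_i = b_i·n_i / q:
  layer 1 (sandy clay): t_1 = 13.0 × 0.10 / 0.01981 = 65.62 d
  layer 2 (silty sand): t_2 = 14.0 × 0.11 / 0.01981 = 77.74 d
  layer 3 (weathered basalt): t_3 = 12.9 × 0.18 / 0.01981 = 117.2 d
  layer 4 (clean gravel): t_4 = 11.9 × 0.30 / 0.01981 = 180.2 d
Total t = Σ t_i = 440.8 days.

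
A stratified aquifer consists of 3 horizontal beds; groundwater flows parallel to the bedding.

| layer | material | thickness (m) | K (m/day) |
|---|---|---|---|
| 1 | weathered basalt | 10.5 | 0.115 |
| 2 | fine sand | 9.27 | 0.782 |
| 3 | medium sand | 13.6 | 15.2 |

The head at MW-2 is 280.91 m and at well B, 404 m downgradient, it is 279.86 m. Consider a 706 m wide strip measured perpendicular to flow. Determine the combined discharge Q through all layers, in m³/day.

395

Flow is parallel to layering, so each bed carries its own Darcy discharge and the transmissivities add.
Σ(K_i·b_i) = 0.115×10.5 + 0.782×9.27 + 15.2×13.6 = 215.2 m²/day.
Hydraulic gradient i = (280.91 − 279.86) / 404 = 1.05 / 404 = 0.002599.
Q = Σ(K_i·b_i) · W · i = 215.2 × 706 × 0.002599 = 394.8 m³/day.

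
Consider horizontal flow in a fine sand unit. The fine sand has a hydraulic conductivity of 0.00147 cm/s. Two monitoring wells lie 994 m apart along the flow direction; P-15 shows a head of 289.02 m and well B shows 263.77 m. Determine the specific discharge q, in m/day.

Convert K: 0.00147 cm/s × 864 = 1.270 m/day.
Hydraulic gradient i = (289.02 − 263.77) / 994 = 25.25 / 994 = 0.02540.
Specific discharge q = K · i = 1.270 × 0.02540 = 0.03226 m/day.

0.0323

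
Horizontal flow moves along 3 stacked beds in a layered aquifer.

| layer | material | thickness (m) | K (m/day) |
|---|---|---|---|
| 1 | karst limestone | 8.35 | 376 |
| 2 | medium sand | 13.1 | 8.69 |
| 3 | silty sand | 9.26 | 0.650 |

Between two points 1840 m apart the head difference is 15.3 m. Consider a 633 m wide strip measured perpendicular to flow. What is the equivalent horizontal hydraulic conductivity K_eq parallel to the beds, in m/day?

Flow is parallel to layering, so each bed carries its own Darcy discharge and the transmissivities add.
Σ(K_i·b_i) = 376×8.35 + 8.69×13.1 + 0.650×9.26 = 3259 m²/day.
Total thickness b = 30.71 m, so K_eq = Σ(K_i·b_i)/b = 106.1 m/day.

106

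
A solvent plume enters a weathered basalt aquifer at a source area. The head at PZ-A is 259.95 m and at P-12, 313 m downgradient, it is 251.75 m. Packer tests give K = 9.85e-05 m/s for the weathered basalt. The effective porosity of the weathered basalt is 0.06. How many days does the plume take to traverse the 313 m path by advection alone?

Convert K: 9.85e-05 m/s × 86400 = 8.510 m/day.
Hydraulic gradient i = (259.95 − 251.75) / 313 = 8.2 / 313 = 0.02620.
Darcy flux q = K · i = 8.510 × 0.02620 = 0.2230 m/day.
Seepage velocity v = q / n_e = 0.2230 / 0.06 = 3.716 m/day.
Travel time t = L / v = 313 / 3.716 = 84.23 days.

84.2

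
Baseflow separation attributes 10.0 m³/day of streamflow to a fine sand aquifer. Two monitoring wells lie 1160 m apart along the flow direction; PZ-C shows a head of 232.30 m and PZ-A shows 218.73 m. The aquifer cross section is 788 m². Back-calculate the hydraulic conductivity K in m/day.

Hydraulic gradient i = (232.30 − 218.73) / 1160 = 13.57 / 1160 = 0.01170.
From Q = K·A·i, K = Q / (A·i) = 10.0 / (788.0 × 0.01170) = 1.085 m/day.

1.08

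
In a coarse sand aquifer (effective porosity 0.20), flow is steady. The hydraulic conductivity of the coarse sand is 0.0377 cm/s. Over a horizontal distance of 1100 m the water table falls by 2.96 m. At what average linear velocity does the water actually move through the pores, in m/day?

Convert K: 0.0377 cm/s × 864 = 32.57 m/day.
Hydraulic gradient i = Δh / L = 2.96 / 1100 = 0.002691.
Darcy flux q = K · i = 32.57 × 0.002691 = 0.08765 m/day.
Seepage velocity v = q / n_e = 0.08765 / 0.20 = 0.4383 m/day.

0.438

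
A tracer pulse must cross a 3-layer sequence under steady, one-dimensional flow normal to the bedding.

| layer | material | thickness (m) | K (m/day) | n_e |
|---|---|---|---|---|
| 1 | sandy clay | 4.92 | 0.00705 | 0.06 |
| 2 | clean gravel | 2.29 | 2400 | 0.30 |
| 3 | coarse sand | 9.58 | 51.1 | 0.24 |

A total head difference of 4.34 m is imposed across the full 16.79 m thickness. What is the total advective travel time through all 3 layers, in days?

528

With flow normal to the layers, continuity requires the same specific discharge q through every layer.
Σ(b_i/K_i) = 4.92/0.00705 + 2.29/2400 + 9.58/51.1 = 698.1 d.
q = Δh / Σ(b_i/K_i) = 4.34 / 698.1 = 0.006217 m/day.
In each layer the seepage velocity is v_i = q/n_i, so the layer transit time is t_i = b_i·n_i / q:
  layer 1 (sandy clay): t_1 = 4.92 × 0.06 / 0.006217 = 47.48 d
  layer 2 (clean gravel): t_2 = 2.29 × 0.30 / 0.006217 = 110.5 d
  layer 3 (coarse sand): t_3 = 9.58 × 0.24 / 0.006217 = 369.8 d
Total t = Σ t_i = 527.8 days.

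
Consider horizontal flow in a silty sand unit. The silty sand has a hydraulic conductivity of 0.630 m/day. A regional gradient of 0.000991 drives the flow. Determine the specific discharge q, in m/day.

0.000624

Hydraulic gradient i = 0.000991.
Specific discharge q = K · i = 0.6300 × 0.0009910 = 0.0006243 m/day.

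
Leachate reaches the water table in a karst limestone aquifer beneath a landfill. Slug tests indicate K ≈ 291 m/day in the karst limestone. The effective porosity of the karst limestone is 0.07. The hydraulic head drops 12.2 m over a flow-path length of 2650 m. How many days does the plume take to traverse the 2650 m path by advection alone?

138

Hydraulic gradient i = Δh / L = 12.2 / 2650 = 0.004604.
Darcy flux q = K · i = 291.0 × 0.004604 = 1.340 m/day.
Seepage velocity v = q / n_e = 1.340 / 0.07 = 19.14 m/day.
Travel time t = L / v = 2650 / 19.14 = 138.5 days.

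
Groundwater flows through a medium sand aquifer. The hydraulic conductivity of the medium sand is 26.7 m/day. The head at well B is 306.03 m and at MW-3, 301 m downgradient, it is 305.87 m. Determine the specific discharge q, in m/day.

Hydraulic gradient i = (306.03 − 305.87) / 301 = 0.16 / 301 = 0.0005316.
Specific discharge q = K · i = 26.70 × 0.0005316 = 0.01419 m/day.

0.0142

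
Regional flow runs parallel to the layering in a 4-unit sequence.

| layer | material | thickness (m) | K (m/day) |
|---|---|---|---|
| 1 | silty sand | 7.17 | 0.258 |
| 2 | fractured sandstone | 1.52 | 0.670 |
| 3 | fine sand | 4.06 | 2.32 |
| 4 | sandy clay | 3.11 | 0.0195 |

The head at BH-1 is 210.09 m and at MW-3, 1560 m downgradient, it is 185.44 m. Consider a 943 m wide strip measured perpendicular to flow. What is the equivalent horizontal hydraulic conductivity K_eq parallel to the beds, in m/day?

0.779

Flow is parallel to layering, so each bed carries its own Darcy discharge and the transmissivities add.
Σ(K_i·b_i) = 0.258×7.17 + 0.670×1.52 + 2.32×4.06 + 0.0195×3.11 = 12.35 m²/day.
Total thickness b = 15.86 m, so K_eq = Σ(K_i·b_i)/b = 0.7786 m/day.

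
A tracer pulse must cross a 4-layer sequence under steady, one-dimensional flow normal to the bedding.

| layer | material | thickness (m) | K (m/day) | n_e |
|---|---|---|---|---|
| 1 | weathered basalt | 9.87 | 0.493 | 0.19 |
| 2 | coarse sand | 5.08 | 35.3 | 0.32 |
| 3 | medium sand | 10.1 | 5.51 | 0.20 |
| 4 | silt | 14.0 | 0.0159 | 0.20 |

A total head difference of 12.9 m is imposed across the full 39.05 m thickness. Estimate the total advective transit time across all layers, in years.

1.59

With flow normal to the layers, continuity requires the same specific discharge q through every layer.
Σ(b_i/K_i) = 9.87/0.493 + 5.08/35.3 + 10.1/5.51 + 14.0/0.0159 = 902.5 d.
q = Δh / Σ(b_i/K_i) = 12.9 / 902.5 = 0.01429 m/day.
In each layer the seepage velocity is v_i = q/n_i, so the layer transit time is t_i = b_i·n_i / q:
  layer 1 (weathered basalt): t_1 = 9.87 × 0.19 / 0.01429 = 131.2 d
  layer 2 (coarse sand): t_2 = 5.08 × 0.32 / 0.01429 = 113.7 d
  layer 3 (medium sand): t_3 = 10.1 × 0.20 / 0.01429 = 141.3 d
  layer 4 (silt): t_4 = 14.0 × 0.20 / 0.01429 = 195.9 d
Total t = Σ t_i = 582.1 days = 1.594 years.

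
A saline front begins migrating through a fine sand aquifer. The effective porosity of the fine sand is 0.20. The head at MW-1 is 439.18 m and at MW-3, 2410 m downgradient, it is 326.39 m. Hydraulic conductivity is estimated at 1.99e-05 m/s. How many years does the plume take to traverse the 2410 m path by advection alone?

Convert K: 1.99e-05 m/s × 86400 = 1.719 m/day.
Hydraulic gradient i = (439.18 − 326.39) / 2410 = 112.79 / 2410 = 0.04680.
Darcy flux q = K · i = 1.719 × 0.04680 = 0.08047 m/day.
Seepage velocity v = q / n_e = 0.08047 / 0.20 = 0.4023 m/day.
Travel time t = L / v = 2410 / 0.4023 = 5990 days = 16.40 years.

16.4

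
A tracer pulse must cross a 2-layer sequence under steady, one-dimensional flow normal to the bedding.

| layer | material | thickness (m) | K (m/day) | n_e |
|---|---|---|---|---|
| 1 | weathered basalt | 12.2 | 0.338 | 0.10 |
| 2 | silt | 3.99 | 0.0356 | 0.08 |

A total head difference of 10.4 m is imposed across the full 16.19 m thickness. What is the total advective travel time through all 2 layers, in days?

With flow normal to the layers, continuity requires the same specific discharge q through every layer.
Σ(b_i/K_i) = 12.2/0.338 + 3.99/0.0356 = 148.2 d.
q = Δh / Σ(b_i/K_i) = 10.4 / 148.2 = 0.07019 m/day.
In each layer the seepage velocity is v_i = q/n_i, so the layer transit time is t_i = b_i·n_i / q:
  layer 1 (weathered basalt): t_1 = 12.2 × 0.10 / 0.07019 = 17.38 d
  layer 2 (silt): t_2 = 3.99 × 0.08 / 0.07019 = 4.548 d
Total t = Σ t_i = 21.93 days.

21.9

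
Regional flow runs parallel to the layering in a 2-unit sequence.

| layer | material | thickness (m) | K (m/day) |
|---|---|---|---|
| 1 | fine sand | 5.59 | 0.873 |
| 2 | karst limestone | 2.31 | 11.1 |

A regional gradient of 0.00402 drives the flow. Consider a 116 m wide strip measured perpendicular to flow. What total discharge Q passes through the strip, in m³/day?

Flow is parallel to layering, so each bed carries its own Darcy discharge and the transmissivities add.
Σ(K_i·b_i) = 0.873×5.59 + 11.1×2.31 = 30.52 m²/day.
Hydraulic gradient i = 0.00402.
Q = Σ(K_i·b_i) · W · i = 30.52 × 116 × 0.004020 = 14.23 m³/day.

14.2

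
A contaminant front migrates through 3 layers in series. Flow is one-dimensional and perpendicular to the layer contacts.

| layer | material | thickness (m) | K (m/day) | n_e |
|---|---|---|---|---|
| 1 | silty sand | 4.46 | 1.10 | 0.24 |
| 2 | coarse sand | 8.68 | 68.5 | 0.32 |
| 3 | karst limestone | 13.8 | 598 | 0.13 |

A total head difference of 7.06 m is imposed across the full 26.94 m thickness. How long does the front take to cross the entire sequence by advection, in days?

3.36

With flow normal to the layers, continuity requires the same specific discharge q through every layer.
Σ(b_i/K_i) = 4.46/1.10 + 8.68/68.5 + 13.8/598 = 4.204 d.
q = Δh / Σ(b_i/K_i) = 7.06 / 4.204 = 1.679 m/day.
In each layer the seepage velocity is v_i = q/n_i, so the layer transit time is t_i = b_i·n_i / q:
  layer 1 (silty sand): t_1 = 4.46 × 0.24 / 1.679 = 0.6374 d
  layer 2 (coarse sand): t_2 = 8.68 × 0.32 / 1.679 = 1.654 d
  layer 3 (karst limestone): t_3 = 13.8 × 0.13 / 1.679 = 1.068 d
Total t = Σ t_i = 3.360 days.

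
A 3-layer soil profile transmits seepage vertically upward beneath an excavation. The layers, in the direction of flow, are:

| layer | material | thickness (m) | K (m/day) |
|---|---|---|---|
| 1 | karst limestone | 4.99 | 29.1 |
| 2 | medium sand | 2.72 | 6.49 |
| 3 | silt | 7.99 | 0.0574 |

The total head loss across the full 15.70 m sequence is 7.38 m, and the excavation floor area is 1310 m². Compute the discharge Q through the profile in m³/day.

Flow is perpendicular to layering, so the layers act in series and the equivalent K is the thickness-weighted harmonic mean.
Total thickness L = 4.99 + 2.72 + 7.99 = 15.70 m.
Σ(b_i/K_i) = 4.99/29.1 + 2.72/6.49 + 7.99/0.0574 = 139.8 d.
K_eq = L / Σ(b_i/K_i) = 15.70 / 139.8 = 0.1123 m/day.
Q = K_eq · A · (Δh/L) = 0.1123 × 1310 × (7.38/15.70) = 69.16 m³/day.

69.2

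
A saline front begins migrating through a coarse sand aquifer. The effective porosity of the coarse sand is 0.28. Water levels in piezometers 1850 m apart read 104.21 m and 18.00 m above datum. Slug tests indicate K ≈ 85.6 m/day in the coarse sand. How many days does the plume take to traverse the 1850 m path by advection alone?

Hydraulic gradient i = (104.21 − 18.00) / 1850 = 86.21 / 1850 = 0.04660.
Darcy flux q = K · i = 85.60 × 0.04660 = 3.989 m/day.
Seepage velocity v = q / n_e = 3.989 / 0.28 = 14.25 m/day.
Travel time t = L / v = 1850 / 14.25 = 129.9 days.

130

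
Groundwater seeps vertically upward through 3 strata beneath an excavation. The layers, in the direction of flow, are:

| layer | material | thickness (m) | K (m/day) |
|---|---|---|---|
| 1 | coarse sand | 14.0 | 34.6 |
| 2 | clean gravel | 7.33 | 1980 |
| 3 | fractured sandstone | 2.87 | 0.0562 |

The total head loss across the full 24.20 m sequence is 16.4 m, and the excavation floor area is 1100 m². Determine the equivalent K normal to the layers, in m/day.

0.470

Flow is perpendicular to layering, so the layers act in series and the equivalent K is the thickness-weighted harmonic mean.
Total thickness L = 14.0 + 7.33 + 2.87 = 24.20 m.
Σ(b_i/K_i) = 14.0/34.6 + 7.33/1980 + 2.87/0.0562 = 51.48 d.
K_eq = L / Σ(b_i/K_i) = 24.20 / 51.48 = 0.4701 m/day.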